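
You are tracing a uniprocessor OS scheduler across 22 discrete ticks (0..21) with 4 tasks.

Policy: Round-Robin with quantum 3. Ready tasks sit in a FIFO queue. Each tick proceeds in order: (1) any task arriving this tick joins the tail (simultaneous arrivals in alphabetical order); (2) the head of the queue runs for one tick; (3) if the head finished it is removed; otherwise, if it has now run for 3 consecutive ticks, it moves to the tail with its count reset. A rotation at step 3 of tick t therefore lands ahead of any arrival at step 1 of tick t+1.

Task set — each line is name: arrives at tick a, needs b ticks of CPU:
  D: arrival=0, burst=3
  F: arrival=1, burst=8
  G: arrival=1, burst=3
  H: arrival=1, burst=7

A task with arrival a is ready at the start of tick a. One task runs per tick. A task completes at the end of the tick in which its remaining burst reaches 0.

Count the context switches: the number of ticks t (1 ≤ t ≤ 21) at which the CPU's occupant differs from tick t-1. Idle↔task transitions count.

context switches = 8

t=0: queue=[D] q_used=0 → run D
t=1: queue=[D,F,G,H] q_used=1 → run D
t=2: queue=[D,F,G,H] q_used=2 → run D
t=3: queue=[F,G,H] q_used=0 → run F
t=4: queue=[F,G,H] q_used=1 → run F
t=5: queue=[F,G,H] q_used=2 → run F
t=6: queue=[G,H,F] q_used=0 → run G
t=7: queue=[G,H,F] q_used=1 → run G
t=8: queue=[G,H,F] q_used=2 → run G
t=9: queue=[H,F] q_used=0 → run H
t=10: queue=[H,F] q_used=1 → run H
t=11: queue=[H,F] q_used=2 → run H
t=12: queue=[F,H] q_used=0 → run F
t=13: queue=[F,H] q_used=1 → run F
t=14: queue=[F,H] q_used=2 → run F
t=15: queue=[H,F] q_used=0 → run H
t=16: queue=[H,F] q_used=1 → run H
t=17: queue=[H,F] q_used=2 → run H
t=18: queue=[F,H] q_used=0 → run F
t=19: queue=[F,H] q_used=1 → run F
t=20: queue=[H] q_used=0 → run H
t=21: (idle)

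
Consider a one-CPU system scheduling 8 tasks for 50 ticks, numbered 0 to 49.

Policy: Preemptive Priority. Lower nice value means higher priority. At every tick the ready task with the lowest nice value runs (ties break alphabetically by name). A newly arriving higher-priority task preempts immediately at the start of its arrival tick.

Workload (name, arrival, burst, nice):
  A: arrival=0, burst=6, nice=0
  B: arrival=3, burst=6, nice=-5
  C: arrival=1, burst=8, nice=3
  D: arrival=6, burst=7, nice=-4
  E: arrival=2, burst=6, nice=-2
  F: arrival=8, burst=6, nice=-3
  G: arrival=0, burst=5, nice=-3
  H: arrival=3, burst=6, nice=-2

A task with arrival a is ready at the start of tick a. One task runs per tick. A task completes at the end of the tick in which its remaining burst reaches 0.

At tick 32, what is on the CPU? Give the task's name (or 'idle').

running at tick 32 = H

t=0: ready={A,G} → run G
t=1: ready={A,C,G} → run G
t=2: ready={A,C,E,G} → run G
t=3: ready={A,B,C,E,G,H} → run B
t=4: ready={A,B,C,E,G,H} → run B
t=5: ready={A,B,C,E,G,H} → run B
t=6: ready={A,B,C,D,E,G,H} → run B
t=7: ready={A,B,C,D,E,G,H} → run B
t=8: ready={A,B,C,D,E,F,G,H} → run B
t=9: ready={A,C,D,E,F,G,H} → run D
t=10: ready={A,C,D,E,F,G,H} → run D
t=11: ready={A,C,D,E,F,G,H} → run D
t=12: ready={A,C,D,E,F,G,H} → run D
t=13: ready={A,C,D,E,F,G,H} → run D
t=14: ready={A,C,D,E,F,G,H} → run D
t=15: ready={A,C,D,E,F,G,H} → run D
t=16: ready={A,C,E,F,G,H} → run F
t=17: ready={A,C,E,F,G,H} → run F
t=18: ready={A,C,E,F,G,H} → run F
t=19: ready={A,C,E,F,G,H} → run F
t=20: ready={A,C,E,F,G,H} → run F
t=21: ready={A,C,E,F,G,H} → run F
t=22: ready={A,C,E,G,H} → run G
t=23: ready={A,C,E,G,H} → run G
t=24: ready={A,C,E,H} → run E
t=25: ready={A,C,E,H} → run E
t=26: ready={A,C,E,H} → run E
t=27: ready={A,C,E,H} → run E
t=28: ready={A,C,E,H} → run E
t=29: ready={A,C,E,H} → run E
t=30: ready={A,C,H} → run H
t=31: ready={A,C,H} → run H
t=32: ready={A,C,H} → run H
t=33: ready={A,C,H} → run H
t=34: ready={A,C,H} → run H
t=35: ready={A,C,H} → run H
t=36: ready={A,C} → run A
t=37: ready={A,C} → run A
t=38: ready={A,C} → run A
t=39: ready={A,C} → run A
t=40: ready={A,C} → run A
t=41: ready={A,C} → run A
t=42: ready={C} → run C
t=43: ready={C} → run C
t=44: ready={C} → run C
t=45: ready={C} → run C
t=46: ready={C} → run C
t=47: ready={C} → run C
t=48: ready={C} → run C
t=49: ready={C} → run C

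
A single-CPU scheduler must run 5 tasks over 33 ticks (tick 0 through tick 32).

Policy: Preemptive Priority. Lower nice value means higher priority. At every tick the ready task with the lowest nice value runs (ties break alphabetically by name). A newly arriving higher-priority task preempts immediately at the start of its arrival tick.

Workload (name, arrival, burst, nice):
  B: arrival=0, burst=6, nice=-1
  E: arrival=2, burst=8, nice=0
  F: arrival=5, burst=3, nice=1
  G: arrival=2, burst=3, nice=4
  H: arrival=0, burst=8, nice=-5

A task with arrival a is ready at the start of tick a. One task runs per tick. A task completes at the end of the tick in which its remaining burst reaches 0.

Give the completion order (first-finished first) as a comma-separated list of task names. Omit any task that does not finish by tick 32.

t=0: ready={B,H} → run H
t=1: ready={B,H} → run H
t=2: ready={B,E,G,H} → run H
t=3: ready={B,E,G,H} → run H
t=4: ready={B,E,G,H} → run H
t=5: ready={B,E,F,G,H} → run H
t=6: ready={B,E,F,G,H} → run H
t=7: ready={B,E,F,G,H} → run H
t=8: ready={B,E,F,G} → run B
t=9: ready={B,E,F,G} → run B
t=10: ready={B,E,F,G} → run B
t=11: ready={B,E,F,G} → run B
t=12: ready={B,E,F,G} → run B
t=13: ready={B,E,F,G} → run B
t=14: ready={E,F,G} → run E
t=15: ready={E,F,G} → run E
t=16: ready={E,F,G} → run E
t=17: ready={E,F,G} → run E
t=18: ready={E,F,G} → run E
t=19: ready={E,F,G} → run E
t=20: ready={E,F,G} → run E
t=21: ready={E,F,G} → run E
t=22: ready={F,G} → run F
t=23: ready={F,G} → run F
t=24: ready={F,G} → run F
t=25: ready={G} → run G
t=26: ready={G} → run G
t=27: ready={G} → run G
t=28: (idle)
t=29: (idle)
t=30: (idle)
t=31: (idle)
t=32: (idle)

completion order = H, B, E, F, G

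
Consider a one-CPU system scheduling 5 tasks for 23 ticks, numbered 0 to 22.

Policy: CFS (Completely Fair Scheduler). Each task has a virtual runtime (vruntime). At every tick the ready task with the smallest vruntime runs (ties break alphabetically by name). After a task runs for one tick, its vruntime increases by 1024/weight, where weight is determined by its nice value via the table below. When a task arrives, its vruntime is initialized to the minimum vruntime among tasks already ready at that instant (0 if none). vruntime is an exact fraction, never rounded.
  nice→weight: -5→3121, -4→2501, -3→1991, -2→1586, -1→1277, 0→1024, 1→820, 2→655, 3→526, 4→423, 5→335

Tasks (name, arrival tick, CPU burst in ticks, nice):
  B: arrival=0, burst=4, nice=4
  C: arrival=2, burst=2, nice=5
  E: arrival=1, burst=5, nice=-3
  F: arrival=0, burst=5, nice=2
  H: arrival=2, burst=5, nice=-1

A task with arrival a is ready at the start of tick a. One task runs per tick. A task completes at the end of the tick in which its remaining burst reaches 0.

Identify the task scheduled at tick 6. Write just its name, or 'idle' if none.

t=0: vr[B=0 F=0] → run B
t=1: vr[B=1024/423 E=0 F=0] → run E
t=2: vr[B=1024/423 C=0 E=1024/1991 F=0 H=0] → run C
t=3: vr[B=1024/423 C=1024/335 E=1024/1991 F=0 H=0] → run F
t=4: vr[B=1024/423 C=1024/335 E=1024/1991 F=1024/655 H=0] → run H
t=5: vr[B=1024/423 C=1024/335 E=1024/1991 F=1024/655 H=1024/1277] → run E
t=6: vr[B=1024/423 C=1024/335 E=2048/1991 F=1024/655 H=1024/1277] → run H
t=7: vr[B=1024/423 C=1024/335 E=2048/1991 F=1024/655 H=2048/1277] → run E
t=8: vr[B=1024/423 C=1024/335 E=3072/1991 F=1024/655 H=2048/1277] → run E
t=9: vr[B=1024/423 C=1024/335 E=4096/1991 F=1024/655 H=2048/1277] → run F
t=10: vr[B=1024/423 C=1024/335 E=4096/1991 F=2048/655 H=2048/1277] → run H
t=11: vr[B=1024/423 C=1024/335 E=4096/1991 F=2048/655 H=3072/1277] → run E
t=12: vr[B=1024/423 C=1024/335 F=2048/655 H=3072/1277] → run H
t=13: vr[B=1024/423 C=1024/335 F=2048/655 H=4096/1277] → run B
t=14: vr[B=2048/423 C=1024/335 F=2048/655 H=4096/1277] → run C
t=15: vr[B=2048/423 F=2048/655 H=4096/1277] → run F
t=16: vr[B=2048/423 F=3072/655 H=4096/1277] → run H
t=17: vr[B=2048/423 F=3072/655] → run F
t=18: vr[B=2048/423 F=4096/655] → run B
t=19: vr[B=1024/141 F=4096/655] → run F
t=20: vr[B=1024/141] → run B
t=21: (idle)
t=22: (idle)

running at tick 6 = H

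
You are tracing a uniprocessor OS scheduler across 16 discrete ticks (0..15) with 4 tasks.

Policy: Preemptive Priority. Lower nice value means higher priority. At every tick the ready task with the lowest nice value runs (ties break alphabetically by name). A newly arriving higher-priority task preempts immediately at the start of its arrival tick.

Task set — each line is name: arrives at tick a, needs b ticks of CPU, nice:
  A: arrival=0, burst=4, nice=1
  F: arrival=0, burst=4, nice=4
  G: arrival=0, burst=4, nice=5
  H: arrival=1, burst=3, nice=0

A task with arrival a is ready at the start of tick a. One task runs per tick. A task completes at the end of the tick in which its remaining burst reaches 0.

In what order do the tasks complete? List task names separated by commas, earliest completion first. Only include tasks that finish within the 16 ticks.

completion order = H, A, F, G

t=0: ready={A,F,G} → run A
t=1: ready={A,F,G,H} → run H
t=2: ready={A,F,G,H} → run H
t=3: ready={A,F,G,H} → run H
t=4: ready={A,F,G} → run A
t=5: ready={A,F,G} → run A
t=6: ready={A,F,G} → run A
t=7: ready={F,G} → run F
t=8: ready={F,G} → run F
t=9: ready={F,G} → run F
t=10: ready={F,G} → run F
t=11: ready={G} → run G
t=12: ready={G} → run G
t=13: ready={G} → run G
t=14: ready={G} → run G
t=15: (idle)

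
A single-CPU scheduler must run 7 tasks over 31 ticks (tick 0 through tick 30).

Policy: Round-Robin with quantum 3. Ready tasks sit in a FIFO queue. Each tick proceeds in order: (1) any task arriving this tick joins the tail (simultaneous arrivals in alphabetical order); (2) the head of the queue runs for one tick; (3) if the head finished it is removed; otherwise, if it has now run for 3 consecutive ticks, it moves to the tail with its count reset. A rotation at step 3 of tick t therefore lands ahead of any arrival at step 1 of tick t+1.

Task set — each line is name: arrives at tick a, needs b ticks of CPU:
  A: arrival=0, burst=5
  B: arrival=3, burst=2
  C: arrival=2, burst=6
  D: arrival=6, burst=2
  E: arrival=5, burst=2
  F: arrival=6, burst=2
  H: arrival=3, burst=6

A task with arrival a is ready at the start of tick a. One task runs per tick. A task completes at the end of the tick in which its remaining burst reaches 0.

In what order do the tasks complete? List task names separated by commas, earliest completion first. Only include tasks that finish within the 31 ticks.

t=0: queue=[A] q_used=0 → run A
t=1: queue=[A] q_used=1 → run A
t=2: queue=[A,C] q_used=2 → run A
t=3: queue=[C,A,B,H] q_used=0 → run C
t=4: queue=[C,A,B,H] q_used=1 → run C
t=5: queue=[C,A,B,H,E] q_used=2 → run C
t=6: queue=[A,B,H,E,C,D,F] q_used=0 → run A
t=7: queue=[A,B,H,E,C,D,F] q_used=1 → run A
t=8: queue=[B,H,E,C,D,F] q_used=0 → run B
t=9: queue=[B,H,E,C,D,F] q_used=1 → run B
t=10: queue=[H,E,C,D,F] q_used=0 → run H
t=11: queue=[H,E,C,D,F] q_used=1 → run H
t=12: queue=[H,E,C,D,F] q_used=2 → run H
t=13: queue=[E,C,D,F,H] q_used=0 → run E
t=14: queue=[E,C,D,F,H] q_used=1 → run E
t=15: queue=[C,D,F,H] q_used=0 → run C
t=16: queue=[C,D,F,H] q_used=1 → run C
t=17: queue=[C,D,F,H] q_used=2 → run C
t=18: queue=[D,F,H] q_used=0 → run D
t=19: queue=[D,F,H] q_used=1 → run D
t=20: queue=[F,H] q_used=0 → run F
t=21: queue=[F,H] q_used=1 → run F
t=22: queue=[H] q_used=0 → run H
t=23: queue=[H] q_used=1 → run H
t=24: queue=[H] q_used=2 → run H
t=25: (idle)
t=26: (idle)
t=27: (idle)
t=28: (idle)
t=29: (idle)
t=30: (idle)

completion order = A, B, E, C, D, F, H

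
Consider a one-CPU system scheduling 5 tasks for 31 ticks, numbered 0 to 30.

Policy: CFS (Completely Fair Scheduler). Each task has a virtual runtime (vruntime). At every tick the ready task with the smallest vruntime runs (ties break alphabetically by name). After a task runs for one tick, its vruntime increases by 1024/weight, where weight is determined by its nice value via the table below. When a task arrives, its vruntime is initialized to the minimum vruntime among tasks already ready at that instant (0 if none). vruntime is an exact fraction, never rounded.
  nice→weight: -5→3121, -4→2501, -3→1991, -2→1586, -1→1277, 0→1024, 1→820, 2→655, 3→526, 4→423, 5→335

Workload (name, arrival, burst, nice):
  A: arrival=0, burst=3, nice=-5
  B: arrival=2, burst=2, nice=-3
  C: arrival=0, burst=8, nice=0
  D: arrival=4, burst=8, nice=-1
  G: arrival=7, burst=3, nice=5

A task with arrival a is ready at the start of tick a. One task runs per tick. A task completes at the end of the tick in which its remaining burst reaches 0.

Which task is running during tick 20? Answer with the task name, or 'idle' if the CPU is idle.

t=0: vr[A=0 C=0] → run A
t=1: vr[A=1024/3121 C=0] → run C
t=2: vr[A=1024/3121 B=1024/3121 C=1] → run A
t=3: vr[A=2048/3121 B=1024/3121 C=1] → run B
t=4: vr[A=2048/3121 B=5234688/6213911 C=1 D=2048/3121] → run A
t=5: vr[B=5234688/6213911 C=1 D=2048/3121] → run D
t=6: vr[B=5234688/6213911 C=1 D=5811200/3985517] → run B
t=7: vr[C=1 D=5811200/3985517 G=1] → run C
t=8: vr[C=2 D=5811200/3985517 G=1] → run G
t=9: vr[C=2 D=5811200/3985517 G=1359/335] → run D
t=10: vr[C=2 D=9007104/3985517 G=1359/335] → run C
t=11: vr[C=3 D=9007104/3985517 G=1359/335] → run D
t=12: vr[C=3 D=12203008/3985517 G=1359/335] → run C
t=13: vr[C=4 D=12203008/3985517 G=1359/335] → run D
t=14: vr[C=4 D=15398912/3985517 G=1359/335] → run D
t=15: vr[C=4 D=18594816/3985517 G=1359/335] → run C
t=16: vr[C=5 D=18594816/3985517 G=1359/335] → run G
t=17: vr[C=5 D=18594816/3985517 G=2383/335] → run D
t=18: vr[C=5 D=21790720/3985517 G=2383/335] → run C
t=19: vr[C=6 D=21790720/3985517 G=2383/335] → run D
t=20: vr[C=6 D=24986624/3985517 G=2383/335] → run C
t=21: vr[C=7 D=24986624/3985517 G=2383/335] → run D
t=22: vr[C=7 G=2383/335] → run C
t=23: vr[G=2383/335] → run G
t=24: (idle)
t=25: (idle)
t=26: (idle)
t=27: (idle)
t=28: (idle)
t=29: (idle)
t=30: (idle)

running at tick 20 = C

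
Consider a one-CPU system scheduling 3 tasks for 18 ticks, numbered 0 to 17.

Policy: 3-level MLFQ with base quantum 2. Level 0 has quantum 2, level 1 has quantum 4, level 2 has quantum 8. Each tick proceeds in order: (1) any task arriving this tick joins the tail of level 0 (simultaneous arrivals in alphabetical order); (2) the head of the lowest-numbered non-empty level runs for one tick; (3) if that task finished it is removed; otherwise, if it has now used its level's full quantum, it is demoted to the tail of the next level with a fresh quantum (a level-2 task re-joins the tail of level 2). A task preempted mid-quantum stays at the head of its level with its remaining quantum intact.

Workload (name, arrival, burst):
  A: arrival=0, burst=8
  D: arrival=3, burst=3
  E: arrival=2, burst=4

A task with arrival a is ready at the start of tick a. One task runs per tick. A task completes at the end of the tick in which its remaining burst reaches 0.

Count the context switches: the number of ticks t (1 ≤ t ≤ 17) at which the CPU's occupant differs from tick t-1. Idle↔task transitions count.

t=0: L0/L1/L2 = A/-/- → run A
t=1: L0/L1/L2 = A/-/- → run A
t=2: L0/L1/L2 = E/A/- → run E
t=3: L0/L1/L2 = ED/A/- → run E
t=4: L0/L1/L2 = D/AE/- → run D
t=5: L0/L1/L2 = D/AE/- → run D
t=6: L0/L1/L2 = -/AED/- → run A
t=7: L0/L1/L2 = -/AED/- → run A
t=8: L0/L1/L2 = -/AED/- → run A
t=9: L0/L1/L2 = -/AED/- → run A
t=10: L0/L1/L2 = -/ED/A → run E
t=11: L0/L1/L2 = -/ED/A → run E
t=12: L0/L1/L2 = -/D/A → run D
t=13: L0/L1/L2 = -/-/A → run A
t=14: L0/L1/L2 = -/-/A → run A
t=15: (idle)
t=16: (idle)
t=17: (idle)

context switches = 7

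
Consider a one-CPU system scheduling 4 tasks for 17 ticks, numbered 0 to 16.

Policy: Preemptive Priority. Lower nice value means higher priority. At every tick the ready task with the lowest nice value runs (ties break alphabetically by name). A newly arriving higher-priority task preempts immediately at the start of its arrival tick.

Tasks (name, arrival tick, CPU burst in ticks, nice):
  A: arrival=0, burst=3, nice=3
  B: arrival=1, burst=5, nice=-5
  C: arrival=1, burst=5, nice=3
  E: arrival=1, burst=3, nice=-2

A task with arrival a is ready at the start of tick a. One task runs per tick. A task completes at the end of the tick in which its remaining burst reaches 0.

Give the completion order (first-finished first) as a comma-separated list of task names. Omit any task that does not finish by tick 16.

t=0: ready={A} → run A
t=1: ready={A,B,C,E} → run B
t=2: ready={A,B,C,E} → run B
t=3: ready={A,B,C,E} → run B
t=4: ready={A,B,C,E} → run B
t=5: ready={A,B,C,E} → run B
t=6: ready={A,C,E} → run E
t=7: ready={A,C,E} → run E
t=8: ready={A,C,E} → run E
t=9: ready={A,C} → run A
t=10: ready={A,C} → run A
t=11: ready={C} → run C
t=12: ready={C} → run C
t=13: ready={C} → run C
t=14: ready={C} → run C
t=15: ready={C} → run C
t=16: (idle)

completion order = B, E, A, C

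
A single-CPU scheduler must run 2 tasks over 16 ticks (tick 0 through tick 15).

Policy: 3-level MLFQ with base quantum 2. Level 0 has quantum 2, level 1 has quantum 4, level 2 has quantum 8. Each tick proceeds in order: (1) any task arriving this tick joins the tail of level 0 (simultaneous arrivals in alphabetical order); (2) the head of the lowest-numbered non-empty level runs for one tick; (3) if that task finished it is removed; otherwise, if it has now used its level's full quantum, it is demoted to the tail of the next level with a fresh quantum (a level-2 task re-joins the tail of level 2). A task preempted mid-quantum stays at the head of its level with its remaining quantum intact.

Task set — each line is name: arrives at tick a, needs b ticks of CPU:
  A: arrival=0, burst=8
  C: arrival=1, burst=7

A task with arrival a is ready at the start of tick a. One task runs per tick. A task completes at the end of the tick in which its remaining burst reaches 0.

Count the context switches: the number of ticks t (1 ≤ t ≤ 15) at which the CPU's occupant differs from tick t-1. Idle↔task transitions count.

t=0: L0/L1/L2 = A/-/- → run A
t=1: L0/L1/L2 = AC/-/- → run A
t=2: L0/L1/L2 = C/A/- → run C
t=3: L0/L1/L2 = C/A/- → run C
t=4: L0/L1/L2 = -/AC/- → run A
t=5: L0/L1/L2 = -/AC/- → run A
t=6: L0/L1/L2 = -/AC/- → run A
t=7: L0/L1/L2 = -/AC/- → run A
t=8: L0/L1/L2 = -/C/A → run C
t=9: L0/L1/L2 = -/C/A → run C
t=10: L0/L1/L2 = -/C/A → run C
t=11: L0/L1/L2 = -/C/A → run C
t=12: L0/L1/L2 = -/-/AC → run A
t=13: L0/L1/L2 = -/-/AC → run A
t=14: L0/L1/L2 = -/-/C → run C
t=15: (idle)

context switches = 6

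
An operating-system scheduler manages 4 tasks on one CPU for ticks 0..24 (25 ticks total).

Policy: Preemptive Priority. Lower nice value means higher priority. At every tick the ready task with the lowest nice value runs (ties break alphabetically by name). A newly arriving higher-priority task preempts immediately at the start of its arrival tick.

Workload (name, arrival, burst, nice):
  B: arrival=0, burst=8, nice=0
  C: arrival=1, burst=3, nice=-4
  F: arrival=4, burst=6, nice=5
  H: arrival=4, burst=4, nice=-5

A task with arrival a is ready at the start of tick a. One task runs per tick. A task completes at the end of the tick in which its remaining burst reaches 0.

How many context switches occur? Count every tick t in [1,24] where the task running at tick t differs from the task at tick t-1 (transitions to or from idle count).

context switches = 5

t=0: ready={B} → run B
t=1: ready={B,C} → run C
t=2: ready={B,C} → run C
t=3: ready={B,C} → run C
t=4: ready={B,F,H} → run H
t=5: ready={B,F,H} → run H
t=6: ready={B,F,H} → run H
t=7: ready={B,F,H} → run H
t=8: ready={B,F} → run B
t=9: ready={B,F} → run B
t=10: ready={B,F} → run B
t=11: ready={B,F} → run B
t=12: ready={B,F} → run B
t=13: ready={B,F} → run B
t=14: ready={B,F} → run B
t=15: ready={F} → run F
t=16: ready={F} → run F
t=17: ready={F} → run F
t=18: ready={F} → run F
t=19: ready={F} → run F
t=20: ready={F} → run F
t=21: (idle)
t=22: (idle)
t=23: (idle)
t=24: (idle)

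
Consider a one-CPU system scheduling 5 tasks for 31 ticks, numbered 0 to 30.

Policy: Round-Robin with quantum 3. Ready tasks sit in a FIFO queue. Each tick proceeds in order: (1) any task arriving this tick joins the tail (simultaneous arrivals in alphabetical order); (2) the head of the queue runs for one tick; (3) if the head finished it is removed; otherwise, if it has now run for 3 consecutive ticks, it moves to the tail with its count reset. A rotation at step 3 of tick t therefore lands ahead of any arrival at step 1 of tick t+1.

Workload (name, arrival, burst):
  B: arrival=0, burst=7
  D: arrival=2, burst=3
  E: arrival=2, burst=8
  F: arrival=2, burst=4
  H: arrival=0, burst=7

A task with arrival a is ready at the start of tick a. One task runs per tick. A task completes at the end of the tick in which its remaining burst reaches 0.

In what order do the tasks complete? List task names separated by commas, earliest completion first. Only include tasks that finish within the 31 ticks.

completion order = D, F, B, H, E

t=0: queue=[B,H] q_used=0 → run B
t=1: queue=[B,H] q_used=1 → run B
t=2: queue=[B,H,D,E,F] q_used=2 → run B
t=3: queue=[H,D,E,F,B] q_used=0 → run H
t=4: queue=[H,D,E,F,B] q_used=1 → run H
t=5: queue=[H,D,E,F,B] q_used=2 → run H
t=6: queue=[D,E,F,B,H] q_used=0 → run D
t=7: queue=[D,E,F,B,H] q_used=1 → run D
t=8: queue=[D,E,F,B,H] q_used=2 → run D
t=9: queue=[E,F,B,H] q_used=0 → run E
t=10: queue=[E,F,B,H] q_used=1 → run E
t=11: queue=[E,F,B,H] q_used=2 → run E
t=12: queue=[F,B,H,E] q_used=0 → run F
t=13: queue=[F,B,H,E] q_used=1 → run F
t=14: queue=[F,B,H,E] q_used=2 → run F
t=15: queue=[B,H,E,F] q_used=0 → run B
t=16: queue=[B,H,E,F] q_used=1 → run B
t=17: queue=[B,H,E,F] q_used=2 → run B
t=18: queue=[H,E,F,B] q_used=0 → run H
t=19: queue=[H,E,F,B] q_used=1 → run H
t=20: queue=[H,E,F,B] q_used=2 → run H
t=21: queue=[E,F,B,H] q_used=0 → run E
t=22: queue=[E,F,B,H] q_used=1 → run E
t=23: queue=[E,F,B,H] q_used=2 → run E
t=24: queue=[F,B,H,E] q_used=0 → run F
t=25: queue=[B,H,E] q_used=0 → run B
t=26: queue=[H,E] q_used=0 → run H
t=27: queue=[E] q_used=0 → run E
t=28: queue=[E] q_used=1 → run E
t=29: (idle)
t=30: (idle)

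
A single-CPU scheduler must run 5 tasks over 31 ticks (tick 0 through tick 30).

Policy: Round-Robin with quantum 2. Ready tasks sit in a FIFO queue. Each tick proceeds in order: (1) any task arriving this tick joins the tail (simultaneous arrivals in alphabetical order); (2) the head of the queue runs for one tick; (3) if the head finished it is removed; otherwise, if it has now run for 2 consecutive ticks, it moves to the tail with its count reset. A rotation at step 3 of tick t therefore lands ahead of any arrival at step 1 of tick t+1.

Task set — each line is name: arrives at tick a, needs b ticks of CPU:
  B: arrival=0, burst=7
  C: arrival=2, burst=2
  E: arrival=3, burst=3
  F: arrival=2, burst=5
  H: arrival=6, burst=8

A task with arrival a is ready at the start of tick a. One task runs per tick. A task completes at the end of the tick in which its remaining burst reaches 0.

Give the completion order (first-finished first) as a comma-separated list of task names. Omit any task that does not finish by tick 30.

t=0: queue=[B] q_used=0 → run B
t=1: queue=[B] q_used=1 → run B
t=2: queue=[B,C,F] q_used=0 → run B
t=3: queue=[B,C,F,E] q_used=1 → run B
t=4: queue=[C,F,E,B] q_used=0 → run C
t=5: queue=[C,F,E,B] q_used=1 → run C
t=6: queue=[F,E,B,H] q_used=0 → run F
t=7: queue=[F,E,B,H] q_used=1 → run F
t=8: queue=[E,B,H,F] q_used=0 → run E
t=9: queue=[E,B,H,F] q_used=1 → run E
t=10: queue=[B,H,F,E] q_used=0 → run B
t=11: queue=[B,H,F,E] q_used=1 → run B
t=12: queue=[H,F,E,B] q_used=0 → run H
t=13: queue=[H,F,E,B] q_used=1 → run H
t=14: queue=[F,E,B,H] q_used=0 → run F
t=15: queue=[F,E,B,H] q_used=1 → run F
t=16: queue=[E,B,H,F] q_used=0 → run E
t=17: queue=[B,H,F] q_used=0 → run B
t=18: queue=[H,F] q_used=0 → run H
t=19: queue=[H,F] q_used=1 → run H
t=20: queue=[F,H] q_used=0 → run F
t=21: queue=[H] q_used=0 → run H
t=22: queue=[H] q_used=1 → run H
t=23: queue=[H] q_used=0 → run H
t=24: queue=[H] q_used=1 → run H
t=25: (idle)
t=26: (idle)
t=27: (idle)
t=28: (idle)
t=29: (idle)
t=30: (idle)

completion order = C, E, B, F, H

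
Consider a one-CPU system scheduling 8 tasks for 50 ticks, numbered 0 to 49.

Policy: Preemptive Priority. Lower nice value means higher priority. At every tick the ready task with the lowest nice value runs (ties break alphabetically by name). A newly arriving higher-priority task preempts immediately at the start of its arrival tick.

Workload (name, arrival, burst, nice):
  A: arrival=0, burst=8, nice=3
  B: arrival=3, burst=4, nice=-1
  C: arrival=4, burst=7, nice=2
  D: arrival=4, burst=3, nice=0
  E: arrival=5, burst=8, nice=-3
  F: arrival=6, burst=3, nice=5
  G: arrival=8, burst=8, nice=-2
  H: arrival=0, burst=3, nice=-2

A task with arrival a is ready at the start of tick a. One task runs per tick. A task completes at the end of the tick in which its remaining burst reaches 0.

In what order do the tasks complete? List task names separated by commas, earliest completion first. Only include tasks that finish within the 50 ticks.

t=0: ready={A,H} → run H
t=1: ready={A,H} → run H
t=2: ready={A,H} → run H
t=3: ready={A,B} → run B
t=4: ready={A,B,C,D} → run B
t=5: ready={A,B,C,D,E} → run E
t=6: ready={A,B,C,D,E,F} → run E
t=7: ready={A,B,C,D,E,F} → run E
t=8: ready={A,B,C,D,E,F,G} → run E
t=9: ready={A,B,C,D,E,F,G} → run E
t=10: ready={A,B,C,D,E,F,G} → run E
t=11: ready={A,B,C,D,E,F,G} → run E
t=12: ready={A,B,C,D,E,F,G} → run E
t=13: ready={A,B,C,D,F,G} → run G
t=14: ready={A,B,C,D,F,G} → run G
t=15: ready={A,B,C,D,F,G} → run G
t=16: ready={A,B,C,D,F,G} → run G
t=17: ready={A,B,C,D,F,G} → run G
t=18: ready={A,B,C,D,F,G} → run G
t=19: ready={A,B,C,D,F,G} → run G
t=20: ready={A,B,C,D,F,G} → run G
t=21: ready={A,B,C,D,F} → run B
t=22: ready={A,B,C,D,F} → run B
t=23: ready={A,C,D,F} → run D
t=24: ready={A,C,D,F} → run D
t=25: ready={A,C,D,F} → run D
t=26: ready={A,C,F} → run C
t=27: ready={A,C,F} → run C
t=28: ready={A,C,F} → run C
t=29: ready={A,C,F} → run C
t=30: ready={A,C,F} → run C
t=31: ready={A,C,F} → run C
t=32: ready={A,C,F} → run C
t=33: ready={A,F} → run A
t=34: ready={A,F} → run A
t=35: ready={A,F} → run A
t=36: ready={A,F} → run A
t=37: ready={A,F} → run A
t=38: ready={A,F} → run A
t=39: ready={A,F} → run A
t=40: ready={A,F} → run A
t=41: ready={F} → run F
t=42: ready={F} → run F
t=43: ready={F} → run F
t=44: (idle)
t=45: (idle)
t=46: (idle)
t=47: (idle)
t=48: (idle)
t=49: (idle)

completion order = H, E, G, B, D, C, A, F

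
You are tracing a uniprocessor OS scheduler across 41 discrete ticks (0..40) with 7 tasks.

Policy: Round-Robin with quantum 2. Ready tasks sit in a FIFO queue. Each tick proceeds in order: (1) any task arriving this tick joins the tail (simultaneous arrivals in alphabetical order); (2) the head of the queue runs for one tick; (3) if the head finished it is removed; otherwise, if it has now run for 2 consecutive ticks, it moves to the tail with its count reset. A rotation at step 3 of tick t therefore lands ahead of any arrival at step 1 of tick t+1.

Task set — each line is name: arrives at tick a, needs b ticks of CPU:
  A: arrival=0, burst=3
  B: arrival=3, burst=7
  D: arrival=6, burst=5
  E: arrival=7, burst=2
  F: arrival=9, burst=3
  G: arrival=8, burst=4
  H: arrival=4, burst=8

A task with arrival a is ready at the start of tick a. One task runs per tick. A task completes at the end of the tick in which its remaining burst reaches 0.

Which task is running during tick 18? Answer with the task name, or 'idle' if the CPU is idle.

running at tick 18 = B

t=0: queue=[A] q_used=0 → run A
t=1: queue=[A] q_used=1 → run A
t=2: queue=[A] q_used=0 → run A
t=3: queue=[B] q_used=0 → run B
t=4: queue=[B,H] q_used=1 → run B
t=5: queue=[H,B] q_used=0 → run H
t=6: queue=[H,B,D] q_used=1 → run H
t=7: queue=[B,D,H,E] q_used=0 → run B
t=8: queue=[B,D,H,E,G] q_used=1 → run B
t=9: queue=[D,H,E,G,B,F] q_used=0 → run D
t=10: queue=[D,H,E,G,B,F] q_used=1 → run D
t=11: queue=[H,E,G,B,F,D] q_used=0 → run H
t=12: queue=[H,E,G,B,F,D] q_used=1 → run H
t=13: queue=[E,G,B,F,D,H] q_used=0 → run E
t=14: queue=[E,G,B,F,D,H] q_used=1 → run E
t=15: queue=[G,B,F,D,H] q_used=0 → run G
t=16: queue=[G,B,F,D,H] q_used=1 → run G
t=17: queue=[B,F,D,H,G] q_used=0 → run B
t=18: queue=[B,F,D,H,G] q_used=1 → run B
t=19: queue=[F,D,H,G,B] q_used=0 → run F
t=20: queue=[F,D,H,G,B] q_used=1 → run F
t=21: queue=[D,H,G,B,F] q_used=0 → run D
t=22: queue=[D,H,G,B,F] q_used=1 → run D
t=23: queue=[H,G,B,F,D] q_used=0 → run H
t=24: queue=[H,G,B,F,D] q_used=1 → run H
t=25: queue=[G,B,F,D,H] q_used=0 → run G
t=26: queue=[G,B,F,D,H] q_used=1 → run G
t=27: queue=[B,F,D,H] q_used=0 → run B
t=28: queue=[F,D,H] q_used=0 → run F
t=29: queue=[D,H] q_used=0 → run D
t=30: queue=[H] q_used=0 → run H
t=31: queue=[H] q_used=1 → run H
t=32: (idle)
t=33: (idle)
t=34: (idle)
t=35: (idle)
t=36: (idle)
t=37: (idle)
t=38: (idle)
t=39: (idle)
t=40: (idle)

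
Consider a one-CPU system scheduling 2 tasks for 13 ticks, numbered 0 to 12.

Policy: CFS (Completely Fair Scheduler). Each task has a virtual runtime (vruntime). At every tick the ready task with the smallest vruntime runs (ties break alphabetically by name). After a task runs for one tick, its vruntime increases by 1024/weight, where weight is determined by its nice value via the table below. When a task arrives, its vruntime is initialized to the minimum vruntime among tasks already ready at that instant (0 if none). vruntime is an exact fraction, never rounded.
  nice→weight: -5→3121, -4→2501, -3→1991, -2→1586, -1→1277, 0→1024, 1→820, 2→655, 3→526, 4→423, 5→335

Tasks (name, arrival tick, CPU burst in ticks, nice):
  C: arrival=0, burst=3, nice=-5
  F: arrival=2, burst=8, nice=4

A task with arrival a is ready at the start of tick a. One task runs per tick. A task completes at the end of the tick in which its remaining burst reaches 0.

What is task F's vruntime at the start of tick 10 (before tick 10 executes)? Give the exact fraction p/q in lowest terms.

vruntime(F, start of tick 10) = 23237632/1320183

t=0: vr[C=0] → run C
t=1: vr[C=1024/3121] → run C
t=2: vr[C=2048/3121 F=2048/3121] → run C
t=3: vr[F=2048/3121] → run F
t=4: vr[F=4062208/1320183] → run F
t=5: vr[F=7258112/1320183] → run F
t=6: vr[F=3484672/440061] → run F
t=7: vr[F=13649920/1320183] → run F
t=8: vr[F=16845824/1320183] → run F
t=9: vr[F=6680576/440061] → run F
t=10: vr[F=23237632/1320183] → run F
t=11: (idle)
t=12: (idle)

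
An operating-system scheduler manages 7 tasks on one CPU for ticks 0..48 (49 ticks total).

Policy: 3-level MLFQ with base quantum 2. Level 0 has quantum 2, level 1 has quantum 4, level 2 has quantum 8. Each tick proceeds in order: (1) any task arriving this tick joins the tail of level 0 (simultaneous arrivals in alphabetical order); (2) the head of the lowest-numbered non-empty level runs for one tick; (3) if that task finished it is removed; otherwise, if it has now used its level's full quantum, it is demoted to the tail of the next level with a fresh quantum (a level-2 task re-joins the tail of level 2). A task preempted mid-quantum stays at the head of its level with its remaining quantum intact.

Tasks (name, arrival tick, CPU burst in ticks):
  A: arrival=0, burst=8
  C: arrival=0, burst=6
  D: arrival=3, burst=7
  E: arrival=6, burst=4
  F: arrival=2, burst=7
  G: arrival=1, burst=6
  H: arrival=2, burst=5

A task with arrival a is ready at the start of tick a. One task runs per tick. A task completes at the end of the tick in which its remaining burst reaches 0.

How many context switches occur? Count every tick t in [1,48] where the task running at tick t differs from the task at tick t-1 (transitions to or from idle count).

t=0: L0/L1/L2 = AC/-/- → run A
t=1: L0/L1/L2 = ACG/-/- → run A
t=2: L0/L1/L2 = CGFH/A/- → run C
t=3: L0/L1/L2 = CGFHD/A/- → run C
t=4: L0/L1/L2 = GFHD/AC/- → run G
t=5: L0/L1/L2 = GFHD/AC/- → run G
t=6: L0/L1/L2 = FHDE/ACG/- → run F
t=7: L0/L1/L2 = FHDE/ACG/- → run F
t=8: L0/L1/L2 = HDE/ACGF/- → run H
t=9: L0/L1/L2 = HDE/ACGF/- → run H
t=10: L0/L1/L2 = DE/ACGFH/- → run D
t=11: L0/L1/L2 = DE/ACGFH/- → run D
t=12: L0/L1/L2 = E/ACGFHD/- → run E
t=13: L0/L1/L2 = E/ACGFHD/- → run E
t=14: L0/L1/L2 = -/ACGFHDE/- → run A
t=15: L0/L1/L2 = -/ACGFHDE/- → run A
t=16: L0/L1/L2 = -/ACGFHDE/- → run A
t=17: L0/L1/L2 = -/ACGFHDE/- → run A
t=18: L0/L1/L2 = -/CGFHDE/A → run C
t=19: L0/L1/L2 = -/CGFHDE/A → run C
t=20: L0/L1/L2 = -/CGFHDE/A → run C
t=21: L0/L1/L2 = -/CGFHDE/A → run C
t=22: L0/L1/L2 = -/GFHDE/A → run G
t=23: L0/L1/L2 = -/GFHDE/A → run G
t=24: L0/L1/L2 = -/GFHDE/A → run G
t=25: L0/L1/L2 = -/GFHDE/A → run G
t=26: L0/L1/L2 = -/FHDE/A → run F
t=27: L0/L1/L2 = -/FHDE/A → run F
t=28: L0/L1/L2 = -/FHDE/A → run F
t=29: L0/L1/L2 = -/FHDE/A → run F
t=30: L0/L1/L2 = -/HDE/AF → run H
t=31: L0/L1/L2 = -/HDE/AF → run H
t=32: L0/L1/L2 = -/HDE/AF → run H
t=33: L0/L1/L2 = -/DE/AF → run D
t=34: L0/L1/L2 = -/DE/AF → run D
t=35: L0/L1/L2 = -/DE/AF → run D
t=36: L0/L1/L2 = -/DE/AF → run D
t=37: L0/L1/L2 = -/E/AFD → run E
t=38: L0/L1/L2 = -/E/AFD → run E
t=39: L0/L1/L2 = -/-/AFD → run A
t=40: L0/L1/L2 = -/-/AFD → run A
t=41: L0/L1/L2 = -/-/FD → run F
t=42: L0/L1/L2 = -/-/D → run D
t=43: (idle)
t=44: (idle)
t=45: (idle)
t=46: (idle)
t=47: (idle)
t=48: (idle)

context switches = 17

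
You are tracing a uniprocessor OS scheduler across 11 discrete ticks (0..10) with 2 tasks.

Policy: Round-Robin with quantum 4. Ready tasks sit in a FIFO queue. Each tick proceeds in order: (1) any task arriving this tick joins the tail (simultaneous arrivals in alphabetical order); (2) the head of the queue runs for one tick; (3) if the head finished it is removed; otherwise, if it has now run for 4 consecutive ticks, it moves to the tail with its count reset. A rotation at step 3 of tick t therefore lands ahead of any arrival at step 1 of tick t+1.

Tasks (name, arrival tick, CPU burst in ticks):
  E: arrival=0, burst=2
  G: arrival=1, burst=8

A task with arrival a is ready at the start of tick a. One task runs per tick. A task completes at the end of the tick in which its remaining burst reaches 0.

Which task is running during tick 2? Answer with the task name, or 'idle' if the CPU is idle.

t=0: queue=[E] q_used=0 → run E
t=1: queue=[E,G] q_used=1 → run E
t=2: queue=[G] q_used=0 → run G
t=3: queue=[G] q_used=1 → run G
t=4: queue=[G] q_used=2 → run G
t=5: queue=[G] q_used=3 → run G
t=6: queue=[G] q_used=0 → run G
t=7: queue=[G] q_used=1 → run G
t=8: queue=[G] q_used=2 → run G
t=9: queue=[G] q_used=3 → run G
t=10: (idle)

running at tick 2 = G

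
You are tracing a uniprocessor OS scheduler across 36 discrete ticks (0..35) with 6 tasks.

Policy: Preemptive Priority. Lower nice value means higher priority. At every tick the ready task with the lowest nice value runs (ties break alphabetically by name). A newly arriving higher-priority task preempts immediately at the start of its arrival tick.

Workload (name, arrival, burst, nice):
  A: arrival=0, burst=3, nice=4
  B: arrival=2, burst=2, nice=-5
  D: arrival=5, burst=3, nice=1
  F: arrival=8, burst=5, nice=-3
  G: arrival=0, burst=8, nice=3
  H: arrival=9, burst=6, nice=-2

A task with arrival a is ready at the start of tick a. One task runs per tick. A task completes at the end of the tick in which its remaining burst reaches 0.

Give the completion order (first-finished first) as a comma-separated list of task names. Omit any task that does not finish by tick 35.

t=0: ready={A,G} → run G
t=1: ready={A,G} → run G
t=2: ready={A,B,G} → run B
t=3: ready={A,B,G} → run B
t=4: ready={A,G} → run G
t=5: ready={A,D,G} → run D
t=6: ready={A,D,G} → run D
t=7: ready={A,D,G} → run D
t=8: ready={A,F,G} → run F
t=9: ready={A,F,G,H} → run F
t=10: ready={A,F,G,H} → run F
t=11: ready={A,F,G,H} → run F
t=12: ready={A,F,G,H} → run F
t=13: ready={A,G,H} → run H
t=14: ready={A,G,H} → run H
t=15: ready={A,G,H} → run H
t=16: ready={A,G,H} → run H
t=17: ready={A,G,H} → run H
t=18: ready={A,G,H} → run H
t=19: ready={A,G} → run G
t=20: ready={A,G} → run G
t=21: ready={A,G} → run G
t=22: ready={A,G} → run G
t=23: ready={A,G} → run G
t=24: ready={A} → run A
t=25: ready={A} → run A
t=26: ready={A} → run A
t=27: (idle)
t=28: (idle)
t=29: (idle)
t=30: (idle)
t=31: (idle)
t=32: (idle)
t=33: (idle)
t=34: (idle)
t=35: (idle)

completion order = B, D, F, H, G, A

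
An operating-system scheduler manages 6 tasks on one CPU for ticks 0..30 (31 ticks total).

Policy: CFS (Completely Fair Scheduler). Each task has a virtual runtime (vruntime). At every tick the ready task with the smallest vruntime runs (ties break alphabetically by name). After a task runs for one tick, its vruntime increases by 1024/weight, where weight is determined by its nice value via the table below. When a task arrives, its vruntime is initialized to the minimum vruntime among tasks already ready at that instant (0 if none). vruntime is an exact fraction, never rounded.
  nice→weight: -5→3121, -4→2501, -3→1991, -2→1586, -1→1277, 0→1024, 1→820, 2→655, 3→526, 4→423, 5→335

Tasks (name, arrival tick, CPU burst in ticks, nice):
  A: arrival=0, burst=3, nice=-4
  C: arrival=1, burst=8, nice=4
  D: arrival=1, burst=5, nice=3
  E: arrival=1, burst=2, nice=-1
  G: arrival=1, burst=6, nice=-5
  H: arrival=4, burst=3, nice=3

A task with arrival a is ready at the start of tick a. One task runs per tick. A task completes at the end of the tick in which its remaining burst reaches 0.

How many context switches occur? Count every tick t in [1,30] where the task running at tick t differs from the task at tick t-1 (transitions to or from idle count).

context switches = 21

t=0: vr[A=0] → run A
t=1: vr[A=1024/2501 C=1024/2501 D=1024/2501 E=1024/2501 G=1024/2501] → run A
t=2: vr[A=2048/2501 C=1024/2501 D=1024/2501 E=1024/2501 G=1024/2501] → run C
t=3: vr[A=2048/2501 C=2994176/1057923 D=1024/2501 E=1024/2501 G=1024/2501] → run D
t=4: vr[A=2048/2501 C=2994176/1057923 D=1549824/657763 E=1024/2501 G=1024/2501 H=1024/2501] → run E
t=5: vr[A=2048/2501 C=2994176/1057923 D=1549824/657763 E=3868672/3193777 G=1024/2501 H=1024/2501] → run G
t=6: vr[A=2048/2501 C=2994176/1057923 D=1549824/657763 E=3868672/3193777 G=5756928/7805621 H=1024/2501] → run H
t=7: vr[A=2048/2501 C=2994176/1057923 D=1549824/657763 E=3868672/3193777 G=5756928/7805621 H=1549824/657763] → run G
t=8: vr[A=2048/2501 C=2994176/1057923 D=1549824/657763 E=3868672/3193777 G=8317952/7805621 H=1549824/657763] → run A
t=9: vr[C=2994176/1057923 D=1549824/657763 E=3868672/3193777 G=8317952/7805621 H=1549824/657763] → run G
t=10: vr[C=2994176/1057923 D=1549824/657763 E=3868672/3193777 G=10878976/7805621 H=1549824/657763] → run E
t=11: vr[C=2994176/1057923 D=1549824/657763 G=10878976/7805621 H=1549824/657763] → run G
t=12: vr[C=2994176/1057923 D=1549824/657763 G=13440000/7805621 H=1549824/657763] → run G
t=13: vr[C=2994176/1057923 D=1549824/657763 G=16001024/7805621 H=1549824/657763] → run G
t=14: vr[C=2994176/1057923 D=1549824/657763 H=1549824/657763] → run D
t=15: vr[C=2994176/1057923 D=2830336/657763 H=1549824/657763] → run H
t=16: vr[C=2994176/1057923 D=2830336/657763 H=2830336/657763] → run C
t=17: vr[C=5555200/1057923 D=2830336/657763 H=2830336/657763] → run D
t=18: vr[C=5555200/1057923 D=4110848/657763 H=2830336/657763] → run H
t=19: vr[C=5555200/1057923 D=4110848/657763] → run C
t=20: vr[C=2705408/352641 D=4110848/657763] → run D
t=21: vr[C=2705408/352641 D=5391360/657763] → run C
t=22: vr[C=10677248/1057923 D=5391360/657763] → run D
t=23: vr[C=10677248/1057923] → run C
t=24: vr[C=13238272/1057923] → run C
t=25: vr[C=5266432/352641] → run C
t=26: vr[C=18360320/1057923] → run C
t=27: (idle)
t=28: (idle)
t=29: (idle)
t=30: (idle)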